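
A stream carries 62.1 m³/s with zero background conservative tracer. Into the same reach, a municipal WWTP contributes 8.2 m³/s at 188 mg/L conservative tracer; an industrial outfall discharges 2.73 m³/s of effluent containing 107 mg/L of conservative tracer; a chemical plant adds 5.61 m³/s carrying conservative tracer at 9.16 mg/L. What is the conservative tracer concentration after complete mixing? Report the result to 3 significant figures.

Mixed concentration C = ΣQC/ΣQ = (62.10·0 + 8.200·188.0 + 2.730·107.0 + 5.610·9.160) / 78.64 = 1885/78.64 = 23.97 mg/L.

24.0 mg/L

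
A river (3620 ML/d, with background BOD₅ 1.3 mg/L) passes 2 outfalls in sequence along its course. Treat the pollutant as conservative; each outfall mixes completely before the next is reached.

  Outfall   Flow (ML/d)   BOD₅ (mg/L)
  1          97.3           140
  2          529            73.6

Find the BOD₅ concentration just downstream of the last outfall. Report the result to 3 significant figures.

Outfall 1: combined Q = 3717 ML/d; C = (3620·1.300 + 97.30·140.0)/3717 = 4.930 mg/L.
Outfall 2: combined Q = 4246 ML/d; C = (3717·4.930 + 529.0·73.60)/4246 = 13.49 mg/L.

13.5 mg/L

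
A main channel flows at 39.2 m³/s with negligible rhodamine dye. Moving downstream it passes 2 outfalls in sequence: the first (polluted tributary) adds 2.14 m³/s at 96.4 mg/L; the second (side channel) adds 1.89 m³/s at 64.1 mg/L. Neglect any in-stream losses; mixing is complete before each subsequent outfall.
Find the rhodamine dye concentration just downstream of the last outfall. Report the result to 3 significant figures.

7.57 mg/L

Outfall 1: combined Q = 41.34 m³/s; C = (39.20·0 + 2.140·96.40)/41.34 = 4.990 mg/L.
Outfall 2: combined Q = 43.23 m³/s; C = (41.34·4.990 + 1.890·64.10)/43.23 = 7.574 mg/L.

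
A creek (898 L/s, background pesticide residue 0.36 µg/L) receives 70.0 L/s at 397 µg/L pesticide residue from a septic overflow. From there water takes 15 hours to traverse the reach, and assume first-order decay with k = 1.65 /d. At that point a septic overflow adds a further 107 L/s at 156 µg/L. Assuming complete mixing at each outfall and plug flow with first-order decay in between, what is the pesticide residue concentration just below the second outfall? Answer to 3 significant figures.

24.9 µg/L

Flow-weighted average: C = (898.0·0.3600 + 70.00·397.0) / 968.0 = 28110/968.0 = 29.04 µg/L; combined flow 968.0 L/s.
First-order decay: C = 29.04·exp(−k·t) = 29.04·0.3566 = 10.36 µg/L.
Second outfall: C = (968.0·10.36 + 107.0·156.0)/1075 = 24.85 µg/L.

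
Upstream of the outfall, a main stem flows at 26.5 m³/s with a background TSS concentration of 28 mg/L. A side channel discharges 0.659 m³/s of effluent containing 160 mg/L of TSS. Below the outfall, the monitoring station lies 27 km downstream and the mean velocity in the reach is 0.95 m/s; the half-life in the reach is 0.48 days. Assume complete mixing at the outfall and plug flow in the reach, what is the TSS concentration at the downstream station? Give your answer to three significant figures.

Mixed concentration C = ΣQC/ΣQ = (26.50·28.00 + 0.6590·160.0) / 27.16 = 847.4/27.16 = 31.20 mg/L.
Travel time t = 27·1000 / 0.95 = 28420 s = 7.895 h.
Half-life 0.48 d → k = ln 2 / 0.48 = 1.444 d⁻¹.
Decay over the reach: 31.20·exp(−kt) = 31.20·0.6219 = 19.40 mg/L.

19.4 mg/L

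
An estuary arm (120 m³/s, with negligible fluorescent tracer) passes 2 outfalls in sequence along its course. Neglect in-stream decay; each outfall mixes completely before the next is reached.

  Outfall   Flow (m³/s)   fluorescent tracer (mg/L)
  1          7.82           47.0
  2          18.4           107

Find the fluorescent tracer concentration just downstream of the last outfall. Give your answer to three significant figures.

Below outfall 1: Q → 127.8 m³/s, C = (120.0·0 + 7.820·47.00)/127.8 = 2.875 mg/L.
Below outfall 2: Q → 146.2 m³/s, C = (127.8·2.875 + 18.40·107.0)/146.2 = 15.98 mg/L.

16.0 mg/L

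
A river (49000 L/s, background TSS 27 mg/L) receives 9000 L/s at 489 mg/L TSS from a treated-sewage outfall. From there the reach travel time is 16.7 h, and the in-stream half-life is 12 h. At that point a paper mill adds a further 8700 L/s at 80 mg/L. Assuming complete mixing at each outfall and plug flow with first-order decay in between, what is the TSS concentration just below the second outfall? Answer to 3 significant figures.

After mixing, C = (49000·27.00 + 9000·489.0) / 58000 = 5724000/58000 = 98.69 mg/L; combined flow 58000 L/s.
Half-life 12 h → k = ln 2 / 12 = 0.05776 h⁻¹ = 1.386 d⁻¹.
After decay, C = 98.69 × e^(−kt) = 98.69 × 0.3811 = 37.61 mg/L.
Second outfall: C = (58000·37.61 + 8700·80.00)/66700 = 43.14 mg/L.

43.1 mg/L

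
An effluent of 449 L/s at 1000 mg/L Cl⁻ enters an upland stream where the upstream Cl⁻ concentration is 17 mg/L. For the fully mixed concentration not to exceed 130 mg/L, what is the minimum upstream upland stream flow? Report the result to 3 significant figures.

Set C_mix = 130: (Q·17.00 + 449.0·1000) / (Q + 449.0) = 130
→ Q = 449.0·(1000 − 130)/(130 − 17.00) = 3457 L/s.

3460 L/s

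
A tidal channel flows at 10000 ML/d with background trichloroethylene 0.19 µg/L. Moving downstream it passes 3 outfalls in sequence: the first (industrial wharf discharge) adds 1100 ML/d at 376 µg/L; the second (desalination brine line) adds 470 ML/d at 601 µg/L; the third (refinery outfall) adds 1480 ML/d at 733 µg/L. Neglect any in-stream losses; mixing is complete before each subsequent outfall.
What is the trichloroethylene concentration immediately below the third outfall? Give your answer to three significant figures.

Below outfall 1: Q → 11100 ML/d, C = (10000·0.1900 + 1100·376.0)/11100 = 37.43 µg/L.
Below outfall 2: Q → 11570 ML/d, C = (11100·37.43 + 470.0·601.0)/11570 = 60.33 µg/L.
Below outfall 3: Q → 13050 ML/d, C = (11570·60.33 + 1480·733.0)/13050 = 136.6 µg/L.

137 µg/L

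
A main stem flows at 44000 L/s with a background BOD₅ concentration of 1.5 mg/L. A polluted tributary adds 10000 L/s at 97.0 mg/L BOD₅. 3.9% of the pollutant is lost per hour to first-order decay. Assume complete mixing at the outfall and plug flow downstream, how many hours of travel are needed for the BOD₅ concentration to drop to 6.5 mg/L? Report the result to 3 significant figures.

27.2 h

Mixed concentration C = ΣQC/ΣQ = (44000·1.500 + 10000·97.00) / 54000 = 1036000/54000 = 19.19 mg/L.
3.9%/h lost → k = −ln(1 − 0.039) = 0.03978 h⁻¹.
19.19·exp(−k·t) = 6.5 → t = ln(19.19/6.5)/k = 97950 s = 27.21 h.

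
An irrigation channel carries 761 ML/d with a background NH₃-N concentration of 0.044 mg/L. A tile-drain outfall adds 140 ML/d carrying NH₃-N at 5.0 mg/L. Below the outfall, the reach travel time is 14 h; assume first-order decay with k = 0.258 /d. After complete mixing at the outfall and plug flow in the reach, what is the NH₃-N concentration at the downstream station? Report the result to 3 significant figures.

Conservation of mass: C = (761.0·0.04400 + 140.0·5.000) / 901.0 = 733.5/901.0 = 0.8141 mg/L.
After decay, C = 0.8141 × e^(−kt) = 0.8141 × 0.8603 = 0.7003 mg/L.

0.700 mg/L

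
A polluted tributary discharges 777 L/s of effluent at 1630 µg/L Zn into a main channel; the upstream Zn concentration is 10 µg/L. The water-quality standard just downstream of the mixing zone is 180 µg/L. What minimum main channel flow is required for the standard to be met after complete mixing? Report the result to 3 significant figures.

6630 L/s

Set C_mix = 180: (Q·10.00 + 777.0·1630) / (Q + 777.0) = 180
→ Q = 777.0·(1630 − 180)/(180 − 10.00) = 6627 L/s.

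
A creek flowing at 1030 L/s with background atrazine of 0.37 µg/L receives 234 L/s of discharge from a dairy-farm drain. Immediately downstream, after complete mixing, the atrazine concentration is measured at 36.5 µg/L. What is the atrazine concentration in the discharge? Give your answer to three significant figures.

196 µg/L

Mass balance: 1030·0.3700 + 234.0·Cₑ = 1264·36.50
→ Cₑ = (1264·36.50 − 1030·0.3700) / 234.0 = 195.5 µg/L.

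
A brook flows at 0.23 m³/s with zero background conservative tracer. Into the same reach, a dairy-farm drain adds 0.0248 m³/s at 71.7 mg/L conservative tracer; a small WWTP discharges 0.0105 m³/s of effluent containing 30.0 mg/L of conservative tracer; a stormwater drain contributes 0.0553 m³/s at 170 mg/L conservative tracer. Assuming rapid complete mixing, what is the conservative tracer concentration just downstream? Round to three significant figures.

35.9 mg/L

Mixed concentration C = ΣQC/ΣQ = (0.2300·0 + 0.02480·71.70 + 0.01050·30.00 + 0.05530·170.0) / 0.3206 = 11.49/0.3206 = 35.85 mg/L.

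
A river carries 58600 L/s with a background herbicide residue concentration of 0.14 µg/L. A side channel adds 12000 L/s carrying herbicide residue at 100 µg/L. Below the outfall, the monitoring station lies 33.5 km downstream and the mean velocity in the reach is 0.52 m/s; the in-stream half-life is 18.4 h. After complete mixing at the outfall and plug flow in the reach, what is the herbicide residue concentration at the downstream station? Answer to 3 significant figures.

8.72 µg/L

After mixing, C = (58600·0.1400 + 12000·100.0) / 70600 = 1208000/70600 = 17.11 µg/L.
Travel time t = 33.5·1000 / 0.52 = 64420 s = 17.90 h.
Half-life 18.4 h → k = ln 2 / 18.4 = 0.03767 h⁻¹ = 0.9041 d⁻¹.
First-order decay: C = 17.11·exp(−k·t) = 17.11·0.5096 = 8.721 µg/L.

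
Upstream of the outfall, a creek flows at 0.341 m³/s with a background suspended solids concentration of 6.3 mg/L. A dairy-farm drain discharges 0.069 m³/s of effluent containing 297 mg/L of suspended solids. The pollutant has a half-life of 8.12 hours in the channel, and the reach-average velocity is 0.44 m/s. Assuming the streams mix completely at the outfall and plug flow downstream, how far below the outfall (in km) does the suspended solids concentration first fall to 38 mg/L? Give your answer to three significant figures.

Flow-weighted average: C = (0.3410·6.300 + 0.06900·297.0) / 0.4100 = 22.64/0.4100 = 55.22 mg/L.
Half-life 8.12 h → k = ln 2 / 8.12 = 0.08536 h⁻¹ = 2.049 d⁻¹.
Set 55.22·exp(−k·t) = 38 → t = ln(55.22/38)/k = 15760 s = 4.379 h.
Distance = v·t = 0.44·15760 = 6936 m = 6.936 km.

6.94 km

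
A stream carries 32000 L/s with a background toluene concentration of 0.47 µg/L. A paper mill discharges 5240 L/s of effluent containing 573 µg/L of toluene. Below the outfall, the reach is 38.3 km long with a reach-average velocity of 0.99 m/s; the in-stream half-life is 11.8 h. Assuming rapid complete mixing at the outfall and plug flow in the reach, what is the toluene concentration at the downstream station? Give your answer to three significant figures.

Mass balance: C = (32000·0.4700 + 5240·573.0) / 37240 = 3018000/37240 = 81.03 µg/L.
Travel time t = 38.3·1000 / 0.99 = 38690 s = 10.75 h.
Half-life 11.8 h → k = ln 2 / 11.8 = 0.05874 h⁻¹ = 1.410 d⁻¹.
Decay over the reach: 81.03·exp(−kt) = 81.03·0.5319 = 43.10 µg/L.

43.1 µg/L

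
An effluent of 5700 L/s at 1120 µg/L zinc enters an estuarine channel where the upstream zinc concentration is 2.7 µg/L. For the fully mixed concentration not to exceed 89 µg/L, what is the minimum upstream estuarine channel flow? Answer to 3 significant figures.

Set C_mix = 89: (Q·2.700 + 5700·1120) / (Q + 5700) = 89
→ Q = 5700·(1120 − 89)/(89 − 2.700) = 68100 L/s.

68100 L/s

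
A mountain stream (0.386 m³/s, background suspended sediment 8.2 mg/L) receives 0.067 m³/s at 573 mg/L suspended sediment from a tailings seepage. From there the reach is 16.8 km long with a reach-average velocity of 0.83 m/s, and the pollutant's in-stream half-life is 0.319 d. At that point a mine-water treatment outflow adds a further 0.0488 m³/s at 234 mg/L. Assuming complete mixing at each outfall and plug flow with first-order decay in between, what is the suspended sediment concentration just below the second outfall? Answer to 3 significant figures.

Mixed concentration C = ΣQC/ΣQ = (0.3860·8.200 + 0.06700·573.0) / 0.4530 = 41.56/0.4530 = 91.74 mg/L; combined flow 0.4530 m³/s.
Travel time t = 16.8·1000 / 0.83 = 20240 s = 5.622 h.
Half-life 0.319 d → k = ln 2 / 0.319 = 2.173 d⁻¹.
After decay, C = 91.74 × e^(−kt) = 91.74 × 0.6011 = 55.14 mg/L.
Second outfall: C = (0.4530·55.14 + 0.04880·234.0)/0.5018 = 72.53 mg/L.

72.5 mg/L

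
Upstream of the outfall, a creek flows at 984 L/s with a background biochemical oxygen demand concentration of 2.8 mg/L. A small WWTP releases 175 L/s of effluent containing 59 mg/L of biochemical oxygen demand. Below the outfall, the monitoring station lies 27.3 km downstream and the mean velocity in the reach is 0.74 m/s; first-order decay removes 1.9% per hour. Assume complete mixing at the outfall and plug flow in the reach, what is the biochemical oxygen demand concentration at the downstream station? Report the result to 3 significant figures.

Mass balance: C = (984.0·2.800 + 175.0·59.00) / 1159 = 13080/1159 = 11.29 mg/L.
Travel time t = 27.3·1000 / 0.74 = 36890 s = 10.25 h.
1.9%/h lost → k = −ln(1 − 0.019) = 0.01918 h⁻¹.
Applying C = C₀e^(−kt): 11.29 × 0.8215 = 9.272 mg/L.

9.27 mg/L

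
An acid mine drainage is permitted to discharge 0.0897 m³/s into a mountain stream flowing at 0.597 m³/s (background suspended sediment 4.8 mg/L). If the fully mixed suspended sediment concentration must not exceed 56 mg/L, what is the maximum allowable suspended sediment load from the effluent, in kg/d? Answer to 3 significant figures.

Mass balance at the limit: 0.5970·4.800 + 0.08970·Cₑ = 0.6867·56 → Cₑ = 396.8 mg/L.
Load = 0.08970 m³/s × 396.8 g/m³ × 86 400 s/d = 3075 kg/d.

3070 kg/d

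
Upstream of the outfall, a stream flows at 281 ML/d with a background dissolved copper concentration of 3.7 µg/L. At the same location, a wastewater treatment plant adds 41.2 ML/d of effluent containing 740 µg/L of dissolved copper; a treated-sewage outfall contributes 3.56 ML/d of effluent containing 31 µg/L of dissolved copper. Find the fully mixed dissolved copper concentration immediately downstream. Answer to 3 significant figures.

Mass balance: C = (281.0·3.700 + 41.20·740.0 + 3.560·31.00) / 325.8 = 31640/325.8 = 97.12 µg/L.

97.1 µg/L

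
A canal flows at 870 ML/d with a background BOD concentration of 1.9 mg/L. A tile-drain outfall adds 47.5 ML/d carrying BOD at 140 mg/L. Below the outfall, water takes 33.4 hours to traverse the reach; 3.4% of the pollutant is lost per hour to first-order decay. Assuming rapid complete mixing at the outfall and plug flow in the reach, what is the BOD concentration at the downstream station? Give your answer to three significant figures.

2.85 mg/L

Conservation of mass: C = (870.0·1.900 + 47.50·140.0) / 917.5 = 8303/917.5 = 9.050 mg/L.
3.4%/h lost → k = −ln(1 − 0.034) = 0.03459 h⁻¹.
Applying C = C₀e^(−kt): 9.050 × 0.3149 = 2.850 mg/L.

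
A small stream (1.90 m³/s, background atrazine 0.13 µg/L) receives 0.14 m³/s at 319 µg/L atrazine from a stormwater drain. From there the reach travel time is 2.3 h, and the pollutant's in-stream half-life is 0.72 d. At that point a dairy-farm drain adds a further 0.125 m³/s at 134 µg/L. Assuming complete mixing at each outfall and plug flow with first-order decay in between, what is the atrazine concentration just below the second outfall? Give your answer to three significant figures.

Conservation of mass: C = (1.900·0.1300 + 0.1400·319.0) / 2.040 = 44.91/2.040 = 22.01 µg/L; combined flow 2.040 m³/s.
Half-life 0.72 d → k = ln 2 / 0.72 = 0.9627 d⁻¹.
Decay over the reach: 22.01·exp(−kt) = 22.01·0.9119 = 20.07 µg/L.
Second outfall: C = (2.040·20.07 + 0.1250·134.0)/2.165 = 26.65 µg/L.

26.7 µg/L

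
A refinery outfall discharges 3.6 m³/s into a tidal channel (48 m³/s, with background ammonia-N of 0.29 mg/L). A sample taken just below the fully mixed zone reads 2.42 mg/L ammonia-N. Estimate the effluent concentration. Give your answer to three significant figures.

30.8 mg/L

Mass balance: 48.00·0.2900 + 3.600·Cₑ = 51.60·2.420
→ Cₑ = (51.60·2.420 − 48.00·0.2900) / 3.600 = 30.82 mg/L.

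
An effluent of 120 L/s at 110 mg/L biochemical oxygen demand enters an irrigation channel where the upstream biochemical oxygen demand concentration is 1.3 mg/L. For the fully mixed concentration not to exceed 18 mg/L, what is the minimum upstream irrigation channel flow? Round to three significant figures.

661 L/s

Set C_mix = 18: (Q·1.300 + 120.0·110.0) / (Q + 120.0) = 18
→ Q = 120.0·(110.0 − 18)/(18 − 1.300) = 661.1 L/s.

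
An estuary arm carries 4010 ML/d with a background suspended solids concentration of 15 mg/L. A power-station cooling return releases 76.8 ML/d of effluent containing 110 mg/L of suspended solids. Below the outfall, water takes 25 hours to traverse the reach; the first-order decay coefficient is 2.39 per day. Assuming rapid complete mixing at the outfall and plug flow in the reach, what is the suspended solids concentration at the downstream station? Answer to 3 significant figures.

1.39 mg/L

Conservation of mass: C = (4010·15.00 + 76.80·110.0) / 4087 = 68600/4087 = 16.79 mg/L.
First-order decay: C = 16.79·exp(−k·t) = 16.79·0.08294 = 1.392 mg/L.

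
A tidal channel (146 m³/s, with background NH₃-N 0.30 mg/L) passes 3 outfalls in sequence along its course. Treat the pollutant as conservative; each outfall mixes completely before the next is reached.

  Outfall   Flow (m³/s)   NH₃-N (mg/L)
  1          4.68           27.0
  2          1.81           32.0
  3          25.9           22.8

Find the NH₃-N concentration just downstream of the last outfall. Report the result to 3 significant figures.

4.59 mg/L

Outfall 1: combined Q = 150.7 m³/s; C = (146.0·0.3000 + 4.680·27.00)/150.7 = 1.129 mg/L.
Outfall 2: combined Q = 152.5 m³/s; C = (150.7·1.129 + 1.810·32.00)/152.5 = 1.496 mg/L.
Outfall 3: combined Q = 178.4 m³/s; C = (152.5·1.496 + 25.90·22.80)/178.4 = 4.589 mg/L.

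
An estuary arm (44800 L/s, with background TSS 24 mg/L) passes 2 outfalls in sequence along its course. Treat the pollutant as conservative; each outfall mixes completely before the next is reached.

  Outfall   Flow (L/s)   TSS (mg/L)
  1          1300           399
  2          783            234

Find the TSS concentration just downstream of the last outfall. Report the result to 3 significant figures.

37.9 mg/L

After outfall 1: Q = 44800 + 1300 = 46100 L/s; C = (44800·24.00 + 1300·399.0)/46100 = 34.57 mg/L.
After outfall 2: Q = 46100 + 783.0 = 46880 L/s; C = (46100·34.57 + 783.0·234.0)/46880 = 37.91 mg/L.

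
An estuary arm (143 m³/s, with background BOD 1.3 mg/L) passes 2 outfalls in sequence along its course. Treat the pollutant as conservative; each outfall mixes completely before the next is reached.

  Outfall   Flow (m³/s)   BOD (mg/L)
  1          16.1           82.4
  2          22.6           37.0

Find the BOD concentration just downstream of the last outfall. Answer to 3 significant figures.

12.9 mg/L

Below outfall 1: Q → 159.1 m³/s, C = (143.0·1.300 + 16.10·82.40)/159.1 = 9.507 mg/L.
Below outfall 2: Q → 181.7 m³/s, C = (159.1·9.507 + 22.60·37.00)/181.7 = 12.93 mg/L.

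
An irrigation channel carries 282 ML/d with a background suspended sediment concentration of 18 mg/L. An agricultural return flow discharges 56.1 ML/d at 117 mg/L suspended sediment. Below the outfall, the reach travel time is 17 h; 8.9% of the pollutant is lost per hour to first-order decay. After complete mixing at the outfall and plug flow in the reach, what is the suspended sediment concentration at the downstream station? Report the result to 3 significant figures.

After mixing, C = (282.0·18.00 + 56.10·117.0) / 338.1 = 11640/338.1 = 34.43 mg/L.
8.9%/h lost → k = −ln(1 − 0.089) = 0.09321 h⁻¹.
After decay, C = 34.43 × e^(−kt) = 34.43 × 0.2050 = 7.058 mg/L.

7.06 mg/L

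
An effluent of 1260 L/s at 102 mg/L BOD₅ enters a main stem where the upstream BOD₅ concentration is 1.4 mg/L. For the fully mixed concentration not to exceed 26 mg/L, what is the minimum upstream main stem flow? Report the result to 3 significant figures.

Set C_mix = 26: (Q·1.400 + 1260·102.0) / (Q + 1260) = 26
→ Q = 1260·(102.0 − 26)/(26 − 1.400) = 3893 L/s.

3890 L/s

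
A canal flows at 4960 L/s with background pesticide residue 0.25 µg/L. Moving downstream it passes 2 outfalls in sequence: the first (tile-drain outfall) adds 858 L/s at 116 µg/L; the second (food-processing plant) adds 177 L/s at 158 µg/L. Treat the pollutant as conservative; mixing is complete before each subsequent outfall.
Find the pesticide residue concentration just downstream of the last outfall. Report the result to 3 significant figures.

Below outfall 1: Q → 5818 L/s, C = (4960·0.2500 + 858.0·116.0)/5818 = 17.32 µg/L.
Below outfall 2: Q → 5995 L/s, C = (5818·17.32 + 177.0·158.0)/5995 = 21.47 µg/L.

21.5 µg/L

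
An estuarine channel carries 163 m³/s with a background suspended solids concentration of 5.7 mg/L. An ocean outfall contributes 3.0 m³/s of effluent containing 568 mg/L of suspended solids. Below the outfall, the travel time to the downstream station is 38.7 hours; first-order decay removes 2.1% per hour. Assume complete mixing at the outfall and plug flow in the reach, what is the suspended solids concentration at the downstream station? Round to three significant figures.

6.98 mg/L

After mixing, C = (163.0·5.700 + 3.000·568.0) / 166.0 = 2633/166.0 = 15.86 mg/L.
2.1%/h lost → k = −ln(1 − 0.021) = 0.02122 h⁻¹.
First-order decay: C = 15.86·exp(−k·t) = 15.86·0.4398 = 6.977 mg/L.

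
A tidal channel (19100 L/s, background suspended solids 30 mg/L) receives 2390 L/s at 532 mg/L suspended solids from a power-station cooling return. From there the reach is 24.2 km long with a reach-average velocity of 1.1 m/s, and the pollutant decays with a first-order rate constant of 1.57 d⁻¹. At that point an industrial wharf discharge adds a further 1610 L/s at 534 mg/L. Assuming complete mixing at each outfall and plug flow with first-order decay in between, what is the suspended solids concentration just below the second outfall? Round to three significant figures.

90.8 mg/L

Conservation of mass: C = (19100·30.00 + 2390·532.0) / 21490 = 1844000/21490 = 85.83 mg/L; combined flow 21490 L/s.
Travel time t = 24.2·1000 / 1.1 = 22000 s = 6.111 h.
First-order decay: C = 85.83·exp(−k·t) = 85.83·0.6705 = 57.55 mg/L.
At the second outfall, C = (21490·57.55 + 1610·534.0) / (21490 + 1610) = 90.75 mg/L.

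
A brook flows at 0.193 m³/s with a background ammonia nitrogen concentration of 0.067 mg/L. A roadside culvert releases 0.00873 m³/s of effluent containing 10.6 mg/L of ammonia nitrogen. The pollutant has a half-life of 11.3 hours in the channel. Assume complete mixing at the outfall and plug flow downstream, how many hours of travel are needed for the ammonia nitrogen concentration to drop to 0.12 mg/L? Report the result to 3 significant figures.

Mass balance: C = (0.1930·0.06700 + 0.008730·10.60) / 0.2017 = 0.1055/0.2017 = 0.5228 mg/L.
Half-life 11.3 h → k = ln 2 / 11.3 = 0.06134 h⁻¹ = 1.472 d⁻¹.
0.5228·exp(−k·t) = 0.12 → t = ln(0.5228/0.12)/k = 86380 s = 23.99 h.

24.0 h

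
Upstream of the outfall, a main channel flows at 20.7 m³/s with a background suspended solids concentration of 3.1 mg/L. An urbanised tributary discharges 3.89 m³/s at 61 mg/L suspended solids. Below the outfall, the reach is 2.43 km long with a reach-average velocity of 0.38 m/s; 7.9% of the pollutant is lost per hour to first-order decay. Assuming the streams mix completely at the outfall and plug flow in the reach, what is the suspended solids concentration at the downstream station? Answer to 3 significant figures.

After mixing, C = (20.70·3.100 + 3.890·61.00) / 24.59 = 301.5/24.59 = 12.26 mg/L.
Travel time t = 2.43·1000 / 0.38 = 6395 s = 1.776 h.
7.9%/h lost → k = −ln(1 − 0.079) = 0.08230 h⁻¹.
First-order decay: C = 12.26·exp(−k·t) = 12.26·0.8640 = 10.59 mg/L.

10.6 mg/L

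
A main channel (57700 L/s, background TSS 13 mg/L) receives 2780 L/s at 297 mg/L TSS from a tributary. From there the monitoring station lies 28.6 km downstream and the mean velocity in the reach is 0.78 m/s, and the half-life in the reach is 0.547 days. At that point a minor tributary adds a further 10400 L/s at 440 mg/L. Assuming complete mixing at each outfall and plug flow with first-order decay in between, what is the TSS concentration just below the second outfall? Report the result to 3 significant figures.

77.5 mg/L

Conservation of mass: C = (57700·13.00 + 2780·297.0) / 60480 = 1576000/60480 = 26.05 mg/L; combined flow 60480 L/s.
Travel time t = 28.6·1000 / 0.78 = 36670 s = 10.19 h.
Half-life 0.547 d → k = ln 2 / 0.547 = 1.267 d⁻¹.
After decay, C = 26.05 × e^(−kt) = 26.05 × 0.5840 = 15.22 mg/L.
Second outfall: C = (60480·15.22 + 10400·440.0)/70880 = 77.54 mg/L.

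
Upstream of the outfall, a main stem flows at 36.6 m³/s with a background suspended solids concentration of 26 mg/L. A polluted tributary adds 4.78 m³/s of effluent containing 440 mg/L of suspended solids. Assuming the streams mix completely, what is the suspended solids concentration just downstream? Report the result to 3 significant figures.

73.8 mg/L

After mixing, C = (36.60·26.00 + 4.780·440.0) / 41.38 = 3055/41.38 = 73.82 mg/L.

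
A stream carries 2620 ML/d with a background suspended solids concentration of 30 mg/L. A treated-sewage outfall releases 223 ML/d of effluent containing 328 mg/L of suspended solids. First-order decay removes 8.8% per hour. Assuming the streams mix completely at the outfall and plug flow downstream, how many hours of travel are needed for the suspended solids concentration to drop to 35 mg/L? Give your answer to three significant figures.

After mixing, C = (2620·30.00 + 223.0·328.0) / 2843 = 151700/2843 = 53.37 mg/L.
8.8%/h lost → k = −ln(1 − 0.088) = 0.09212 h⁻¹.
53.37·exp(−k·t) = 35 → t = ln(53.37/35)/k = 16490 s = 4.581 h.

4.58 h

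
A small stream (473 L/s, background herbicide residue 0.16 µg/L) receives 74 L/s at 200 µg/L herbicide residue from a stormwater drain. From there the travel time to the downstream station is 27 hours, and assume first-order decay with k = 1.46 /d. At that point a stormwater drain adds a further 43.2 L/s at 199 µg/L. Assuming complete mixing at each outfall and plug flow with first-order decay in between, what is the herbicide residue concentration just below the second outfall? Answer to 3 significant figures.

19.4 µg/L

After mixing, C = (473.0·0.1600 + 74.00·200.0) / 547.0 = 14880/547.0 = 27.20 µg/L; combined flow 547.0 L/s.
Decay over the reach: 27.20·exp(−kt) = 27.20·0.1935 = 5.262 µg/L.
At the second outfall, C = (547.0·5.262 + 43.20·199.0) / (547.0 + 43.20) = 19.44 µg/L.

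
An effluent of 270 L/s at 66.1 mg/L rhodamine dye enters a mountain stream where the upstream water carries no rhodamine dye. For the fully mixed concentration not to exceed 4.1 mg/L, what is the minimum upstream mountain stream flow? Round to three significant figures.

4080 L/s

Set C_mix = 4.1: (Q·0 + 270.0·66.10) / (Q + 270.0) = 4.1
→ Q = 270.0·(66.10 − 4.1)/(4.1 − 0) = 4083 L/s.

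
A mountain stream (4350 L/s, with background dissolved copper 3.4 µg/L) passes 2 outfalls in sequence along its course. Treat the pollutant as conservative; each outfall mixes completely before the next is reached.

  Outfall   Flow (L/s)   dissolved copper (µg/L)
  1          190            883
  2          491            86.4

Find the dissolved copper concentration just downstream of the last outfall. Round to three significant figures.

Outfall 1: combined Q = 4540 L/s; C = (4350·3.400 + 190.0·883.0)/4540 = 40.21 µg/L.
Outfall 2: combined Q = 5031 L/s; C = (4540·40.21 + 491.0·86.40)/5031 = 44.72 µg/L.

44.7 µg/L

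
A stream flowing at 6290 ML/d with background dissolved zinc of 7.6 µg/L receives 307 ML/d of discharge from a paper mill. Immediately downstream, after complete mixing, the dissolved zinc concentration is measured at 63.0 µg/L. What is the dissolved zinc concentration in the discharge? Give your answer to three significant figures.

Mass balance: 6290·7.600 + 307.0·Cₑ = 6597·63.00
→ Cₑ = (6597·63.00 − 6290·7.600) / 307.0 = 1198 µg/L.

1200 µg/L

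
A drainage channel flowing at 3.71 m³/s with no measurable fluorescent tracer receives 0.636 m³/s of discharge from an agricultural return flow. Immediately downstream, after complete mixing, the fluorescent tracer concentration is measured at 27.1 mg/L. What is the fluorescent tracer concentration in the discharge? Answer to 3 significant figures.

Mass balance: 3.710·0 + 0.6360·Cₑ = 4.346·27.10
→ Cₑ = (4.346·27.10 − 3.710·0) / 0.6360 = 185.2 mg/L.

185 mg/L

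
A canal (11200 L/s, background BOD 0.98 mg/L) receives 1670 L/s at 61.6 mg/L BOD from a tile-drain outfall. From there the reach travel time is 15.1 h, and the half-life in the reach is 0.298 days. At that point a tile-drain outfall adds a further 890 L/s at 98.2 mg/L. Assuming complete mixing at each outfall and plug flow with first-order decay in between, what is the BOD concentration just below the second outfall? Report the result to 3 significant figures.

After mixing, C = (11200·0.9800 + 1670·61.60) / 12870 = 113800/12870 = 8.846 mg/L; combined flow 12870 L/s.
Half-life 0.298 d → k = ln 2 / 0.298 = 2.326 d⁻¹.
First-order decay: C = 8.846·exp(−k·t) = 8.846·0.2314 = 2.047 mg/L.
Second outfall: C = (12870·2.047 + 890.0·98.20)/13760 = 8.266 mg/L.

8.27 mg/L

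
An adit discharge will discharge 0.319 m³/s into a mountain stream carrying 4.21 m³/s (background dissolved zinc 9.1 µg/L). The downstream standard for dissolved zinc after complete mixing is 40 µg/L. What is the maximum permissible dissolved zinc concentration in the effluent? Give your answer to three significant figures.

At the limit, (Qr·Cr + Qe·Cₑ)/(Qr + Qe) = 40:
Cₑ = (4.529·40 − 4.210·9.100) / 0.3190 = 447.8 µg/L.

448 µg/L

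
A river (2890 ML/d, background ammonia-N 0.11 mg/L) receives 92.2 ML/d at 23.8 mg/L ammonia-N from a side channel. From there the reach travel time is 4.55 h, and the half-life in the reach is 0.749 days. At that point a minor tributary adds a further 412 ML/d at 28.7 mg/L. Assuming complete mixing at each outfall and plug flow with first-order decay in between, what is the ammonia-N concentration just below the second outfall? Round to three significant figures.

Mixed concentration C = ΣQC/ΣQ = (2890·0.1100 + 92.20·23.80) / 2982 = 2512/2982 = 0.8424 mg/L; combined flow 2982 ML/d.
Half-life 0.749 d → k = ln 2 / 0.749 = 0.9254 d⁻¹.
Applying C = C₀e^(−kt): 0.8424 × 0.8391 = 0.7069 mg/L.
At the second outfall, C = (2982·0.7069 + 412.0·28.70) / (2982 + 412.0) = 4.105 mg/L.

4.10 mg/L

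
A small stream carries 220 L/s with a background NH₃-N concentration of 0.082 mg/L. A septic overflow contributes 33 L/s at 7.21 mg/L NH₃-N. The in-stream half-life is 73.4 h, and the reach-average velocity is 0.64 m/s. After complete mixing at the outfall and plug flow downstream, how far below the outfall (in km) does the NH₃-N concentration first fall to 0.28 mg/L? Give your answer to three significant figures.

313 km

Mass balance: C = (220.0·0.08200 + 33.00·7.210) / 253.0 = 256.0/253.0 = 1.012 mg/L.
Half-life 73.4 h → k = ln 2 / 73.4 = 0.009443 h⁻¹ = 0.2266 d⁻¹.
Set 1.012·exp(−k·t) = 0.28 → t = ln(1.012/0.28)/k = 489700 s = 136.0 h.
Distance = v·t = 0.64·489700 = 313400 m = 313.4 km.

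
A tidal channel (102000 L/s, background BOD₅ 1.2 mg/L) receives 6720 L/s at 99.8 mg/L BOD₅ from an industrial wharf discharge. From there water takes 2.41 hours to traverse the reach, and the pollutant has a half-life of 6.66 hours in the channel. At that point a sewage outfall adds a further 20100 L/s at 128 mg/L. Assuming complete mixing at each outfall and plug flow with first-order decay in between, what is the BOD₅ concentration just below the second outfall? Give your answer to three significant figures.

Mixed concentration C = ΣQC/ΣQ = (102000·1.200 + 6720·99.80) / 108700 = 793100/108700 = 7.294 mg/L; combined flow 108700 L/s.
Half-life 6.66 h → k = ln 2 / 6.66 = 0.1041 h⁻¹ = 2.498 d⁻¹.
Decay over the reach: 7.294·exp(−kt) = 7.294·0.7782 = 5.676 mg/L.
At the second outfall, C = (108700·5.676 + 20100·128.0) / (108700 + 20100) = 24.76 mg/L.

24.8 mg/L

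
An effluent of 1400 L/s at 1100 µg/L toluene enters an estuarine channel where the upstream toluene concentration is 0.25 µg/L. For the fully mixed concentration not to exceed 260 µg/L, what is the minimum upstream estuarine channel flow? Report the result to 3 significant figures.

4530 L/s

Set C_mix = 260: (Q·0.2500 + 1400·1100) / (Q + 1400) = 260
→ Q = 1400·(1100 − 260)/(260 − 0.2500) = 4527 L/s.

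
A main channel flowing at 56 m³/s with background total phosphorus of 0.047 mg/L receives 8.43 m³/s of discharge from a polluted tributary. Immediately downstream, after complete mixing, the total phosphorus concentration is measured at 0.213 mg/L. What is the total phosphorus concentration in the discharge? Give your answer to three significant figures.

Mass balance: 56.00·0.04700 + 8.430·Cₑ = 64.43·0.2130
→ Cₑ = (64.43·0.2130 − 56.00·0.04700) / 8.430 = 1.316 mg/L.

1.32 mg/L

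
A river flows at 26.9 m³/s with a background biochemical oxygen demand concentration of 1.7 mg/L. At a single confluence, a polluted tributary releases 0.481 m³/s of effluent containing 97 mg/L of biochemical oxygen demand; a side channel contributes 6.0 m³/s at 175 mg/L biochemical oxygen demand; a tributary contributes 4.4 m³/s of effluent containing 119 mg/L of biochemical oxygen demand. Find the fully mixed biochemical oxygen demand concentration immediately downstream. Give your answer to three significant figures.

Conservation of mass: C = (26.90·1.700 + 0.4810·97.00 + 6.000·175.0 + 4.400·119.0) / 37.78 = 1666/37.78 = 44.10 mg/L.

44.1 mg/L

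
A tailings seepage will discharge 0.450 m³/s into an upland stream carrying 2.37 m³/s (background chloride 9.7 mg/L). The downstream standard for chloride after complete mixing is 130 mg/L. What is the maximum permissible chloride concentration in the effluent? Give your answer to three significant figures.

At the limit, (Qr·Cr + Qe·Cₑ)/(Qr + Qe) = 130:
Cₑ = (2.820·130 − 2.370·9.700) / 0.4500 = 763.6 mg/L.

764 mg/L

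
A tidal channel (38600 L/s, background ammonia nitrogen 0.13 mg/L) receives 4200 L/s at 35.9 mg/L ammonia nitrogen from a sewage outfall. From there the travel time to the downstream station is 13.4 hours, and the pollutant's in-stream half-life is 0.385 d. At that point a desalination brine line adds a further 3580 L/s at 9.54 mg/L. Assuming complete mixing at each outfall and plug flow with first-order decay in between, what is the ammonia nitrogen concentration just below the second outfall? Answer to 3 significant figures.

1.97 mg/L

Flow-weighted average: C = (38600·0.1300 + 4200·35.90) / 42800 = 155800/42800 = 3.640 mg/L; combined flow 42800 L/s.
Half-life 0.385 d → k = ln 2 / 0.385 = 1.800 d⁻¹.
Applying C = C₀e^(−kt): 3.640 × 0.3660 = 1.332 mg/L.
Second outfall: C = (42800·1.332 + 3580·9.540)/46380 = 1.966 mg/L.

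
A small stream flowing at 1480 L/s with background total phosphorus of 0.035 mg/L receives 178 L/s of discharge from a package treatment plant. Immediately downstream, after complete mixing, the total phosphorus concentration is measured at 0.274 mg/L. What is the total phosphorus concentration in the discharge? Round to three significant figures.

Mass balance: 1480·0.03500 + 178.0·Cₑ = 1658·0.2740
→ Cₑ = (1658·0.2740 − 1480·0.03500) / 178.0 = 2.261 mg/L.

2.26 mg/L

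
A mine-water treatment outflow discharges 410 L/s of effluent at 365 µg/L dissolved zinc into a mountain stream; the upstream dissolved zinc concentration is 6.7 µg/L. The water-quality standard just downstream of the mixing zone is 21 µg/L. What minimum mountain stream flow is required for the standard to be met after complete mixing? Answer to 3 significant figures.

Set C_mix = 21: (Q·6.700 + 410.0·365.0) / (Q + 410.0) = 21
→ Q = 410.0·(365.0 − 21)/(21 − 6.700) = 9863 L/s.

9860 L/s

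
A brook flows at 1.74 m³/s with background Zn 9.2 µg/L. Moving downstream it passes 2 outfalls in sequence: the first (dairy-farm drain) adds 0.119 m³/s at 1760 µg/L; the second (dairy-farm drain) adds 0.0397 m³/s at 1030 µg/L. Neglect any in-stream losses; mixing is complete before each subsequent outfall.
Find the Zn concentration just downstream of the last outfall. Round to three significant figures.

140 µg/L

After outfall 1: Q = 1.740 + 0.1190 = 1.859 m³/s; C = (1.740·9.200 + 0.1190·1760)/1.859 = 121.3 µg/L.
After outfall 2: Q = 1.859 + 0.03970 = 1.899 m³/s; C = (1.859·121.3 + 0.03970·1030)/1.899 = 140.3 µg/L.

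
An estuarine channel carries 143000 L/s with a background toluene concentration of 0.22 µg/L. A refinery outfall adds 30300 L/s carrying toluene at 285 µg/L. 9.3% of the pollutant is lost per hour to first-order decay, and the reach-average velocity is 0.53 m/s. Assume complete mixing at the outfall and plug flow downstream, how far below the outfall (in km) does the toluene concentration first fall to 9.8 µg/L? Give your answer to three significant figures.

31.9 km

Mixed concentration C = ΣQC/ΣQ = (143000·0.2200 + 30300·285.0) / 173300 = 8667000/173300 = 50.01 µg/L.
9.3%/h lost → k = −ln(1 − 0.093) = 0.09761 h⁻¹.
Set 50.01·exp(−k·t) = 9.8 → t = ln(50.01/9.8)/k = 60110 s = 16.70 h.
Distance = v·t = 0.53·60110 = 31860 m = 31.86 km.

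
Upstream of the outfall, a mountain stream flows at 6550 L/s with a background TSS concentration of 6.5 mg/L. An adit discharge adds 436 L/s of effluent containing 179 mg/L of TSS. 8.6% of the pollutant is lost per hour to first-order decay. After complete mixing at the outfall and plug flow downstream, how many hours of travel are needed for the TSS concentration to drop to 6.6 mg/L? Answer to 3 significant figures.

10.7 h

Mass balance: C = (6550·6.500 + 436.0·179.0) / 6986 = 120600/6986 = 17.27 mg/L.
8.6%/h lost → k = −ln(1 − 0.086) = 0.08992 h⁻¹.
17.27·exp(−k·t) = 6.6 → t = ln(17.27/6.6)/k = 38500 s = 10.69 h.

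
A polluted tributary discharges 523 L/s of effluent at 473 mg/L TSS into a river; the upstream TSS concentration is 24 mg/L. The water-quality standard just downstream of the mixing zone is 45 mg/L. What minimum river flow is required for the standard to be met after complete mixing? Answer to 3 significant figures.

Set C_mix = 45: (Q·24.00 + 523.0·473.0) / (Q + 523.0) = 45
→ Q = 523.0·(473.0 − 45)/(45 − 24.00) = 10660 L/s.

10700 L/s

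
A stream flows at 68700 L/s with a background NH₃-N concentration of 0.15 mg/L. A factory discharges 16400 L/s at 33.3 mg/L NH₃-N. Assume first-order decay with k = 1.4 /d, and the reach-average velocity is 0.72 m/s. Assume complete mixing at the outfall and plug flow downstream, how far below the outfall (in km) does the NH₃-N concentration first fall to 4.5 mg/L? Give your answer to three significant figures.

16.6 km

Mixed concentration C = ΣQC/ΣQ = (68700·0.1500 + 16400·33.30) / 85100 = 556400/85100 = 6.538 mg/L.
Set 6.538·exp(−k·t) = 4.5 → t = ln(6.538/4.5)/k = 23060 s = 6.405 h.
Distance = v·t = 0.72·23060 = 16600 m = 16.60 km.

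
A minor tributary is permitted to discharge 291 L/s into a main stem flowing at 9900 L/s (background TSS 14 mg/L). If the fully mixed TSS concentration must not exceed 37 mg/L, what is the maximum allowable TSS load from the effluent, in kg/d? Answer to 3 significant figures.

20600 kg/d

Mass balance at the limit: 9900·14.00 + 291.0·Cₑ = 10190·37 → Cₑ = 819.5 mg/L.
291.0 L/s = 0.2910 m³/s. Load = 0.2910 m³/s × 819.5 g/m³ × 86 400 s/d = 20600 kg/d.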